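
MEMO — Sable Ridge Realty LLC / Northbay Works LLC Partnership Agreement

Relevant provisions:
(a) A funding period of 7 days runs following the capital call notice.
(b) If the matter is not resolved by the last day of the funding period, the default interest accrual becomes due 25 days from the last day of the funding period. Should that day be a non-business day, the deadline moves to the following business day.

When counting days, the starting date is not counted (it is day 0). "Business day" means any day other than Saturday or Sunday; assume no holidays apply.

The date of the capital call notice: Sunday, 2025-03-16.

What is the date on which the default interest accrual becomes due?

The last day of the funding period: 2025-03-16 + 7 days = 2025-03-23.
The date on which the default interest accrual becomes due: 25 calendar days after 2025-03-23 is 2025-04-17. 2025-04-17 is a Thursday, so no roll-forward applies.

2025-04-17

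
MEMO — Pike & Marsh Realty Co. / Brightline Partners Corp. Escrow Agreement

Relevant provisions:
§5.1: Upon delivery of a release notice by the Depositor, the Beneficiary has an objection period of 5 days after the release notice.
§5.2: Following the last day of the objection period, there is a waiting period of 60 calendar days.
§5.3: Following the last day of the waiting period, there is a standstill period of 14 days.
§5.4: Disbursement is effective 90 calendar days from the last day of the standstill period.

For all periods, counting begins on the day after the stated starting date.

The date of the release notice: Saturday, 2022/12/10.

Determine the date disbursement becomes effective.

Adding 5 calendar days to 2022/12/10 gives 2022/12/15, which is the last day of the objection period.
The last day of the waiting period: 2022/12/15 + 60 days = 2023/02/13.
The last day of the standstill period: 14 calendar days after 2023/02/13 is 2023/02/27.
The date disbursement becomes effective: 90 calendar days after 2023/02/27 is 2023/05/28.

2023/05/28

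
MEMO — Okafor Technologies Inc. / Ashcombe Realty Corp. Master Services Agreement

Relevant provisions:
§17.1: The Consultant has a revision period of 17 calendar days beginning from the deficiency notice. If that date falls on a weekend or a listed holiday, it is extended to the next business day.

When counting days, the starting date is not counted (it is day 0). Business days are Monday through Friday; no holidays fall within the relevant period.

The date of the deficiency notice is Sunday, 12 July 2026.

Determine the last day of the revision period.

The last day of the revision period: 12 July 2026 + 17 days = 29 July 2026. 29 July 2026 is a Wednesday, so no roll-forward applies.

29 July 2026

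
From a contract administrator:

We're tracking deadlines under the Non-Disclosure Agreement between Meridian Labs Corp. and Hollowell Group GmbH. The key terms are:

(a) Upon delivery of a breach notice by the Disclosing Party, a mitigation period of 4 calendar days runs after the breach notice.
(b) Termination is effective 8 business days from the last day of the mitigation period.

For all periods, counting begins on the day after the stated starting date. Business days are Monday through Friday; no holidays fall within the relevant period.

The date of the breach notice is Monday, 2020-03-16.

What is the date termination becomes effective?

2020-04-01

The last day of the mitigation period: 4 calendar days after 2020-03-16 is 2020-03-20.
The date termination becomes effective: counting 8 business days from Friday, 2020-03-20 (Mar 23, Mar 24, Mar 25, Mar 26, Mar 27, Mar 30, Mar 31, Apr 1, skipping weekends) reaches Wednesday, 2020-04-01.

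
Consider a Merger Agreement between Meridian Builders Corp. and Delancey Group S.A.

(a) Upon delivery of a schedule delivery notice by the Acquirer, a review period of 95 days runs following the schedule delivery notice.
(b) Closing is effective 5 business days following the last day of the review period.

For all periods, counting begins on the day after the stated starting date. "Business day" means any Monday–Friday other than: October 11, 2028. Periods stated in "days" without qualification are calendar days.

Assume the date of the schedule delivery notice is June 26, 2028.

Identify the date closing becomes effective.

October 6, 2028

The last day of the review period: June 26, 2028 + 95 days = September 29, 2028.
The date closing becomes effective: 5 business days after Friday, September 29, 2028, skipping weekends — Oct 2, Oct 3, Oct 4, Oct 5, Oct 6 — lands on Friday, October 6, 2028.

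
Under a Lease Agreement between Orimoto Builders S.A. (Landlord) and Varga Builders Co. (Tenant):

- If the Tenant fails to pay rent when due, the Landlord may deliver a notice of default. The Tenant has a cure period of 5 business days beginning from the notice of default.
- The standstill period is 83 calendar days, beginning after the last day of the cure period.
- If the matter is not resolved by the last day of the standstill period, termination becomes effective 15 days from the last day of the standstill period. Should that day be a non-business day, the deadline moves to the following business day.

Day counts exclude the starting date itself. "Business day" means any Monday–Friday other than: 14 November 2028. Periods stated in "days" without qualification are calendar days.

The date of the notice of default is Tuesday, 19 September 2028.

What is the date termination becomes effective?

The last day of the cure period: 5 business days after Tuesday, 19 September 2028, skipping weekends — Sep 20, Sep 21, Sep 22, Sep 25, Sep 26 — lands on Tuesday, 26 September 2028.
Adding 83 calendar days to 26 September 2028 gives 18 December 2028, which is the last day of the standstill period.
The date termination becomes effective: 18 December 2028 + 15 days = 2 January 2029. 2 January 2029 is a Tuesday and is not a listed holiday, so no roll-forward applies.

2 January 2029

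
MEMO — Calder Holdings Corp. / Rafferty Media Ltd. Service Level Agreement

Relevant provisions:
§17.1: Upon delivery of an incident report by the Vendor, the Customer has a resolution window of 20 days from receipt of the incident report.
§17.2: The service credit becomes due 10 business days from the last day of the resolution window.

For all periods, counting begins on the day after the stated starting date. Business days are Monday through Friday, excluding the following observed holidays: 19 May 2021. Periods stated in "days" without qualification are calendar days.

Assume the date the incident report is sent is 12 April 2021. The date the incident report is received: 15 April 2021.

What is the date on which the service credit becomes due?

20 May 2021

The last day of the resolution window: 20 calendar days after 15 April 2021 is 5 May 2021.
From Wednesday, 5 May 2021, 10 business days (May 6, May 7, May 10, May 11, May 12, May 13, May 14, May 17, May 18, May 20, skipping weekends and the listed holiday on May 19) brings us to Thursday, 20 May 2021, which is the date on which the service credit becomes due.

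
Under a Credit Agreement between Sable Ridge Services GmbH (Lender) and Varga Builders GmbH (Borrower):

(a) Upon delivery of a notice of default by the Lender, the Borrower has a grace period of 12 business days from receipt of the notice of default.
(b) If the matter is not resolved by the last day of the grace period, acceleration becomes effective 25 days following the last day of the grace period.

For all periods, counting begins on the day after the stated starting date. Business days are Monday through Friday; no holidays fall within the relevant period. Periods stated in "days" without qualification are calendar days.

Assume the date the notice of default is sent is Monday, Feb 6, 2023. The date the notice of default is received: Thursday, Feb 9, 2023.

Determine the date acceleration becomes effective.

Mar 24, 2023

From Thursday, Feb 9, 2023, 12 business days (Feb 10, Feb 13, Feb 14, Feb 15, …, Feb 23, Feb 24, Feb 27, skipping weekends) brings us to Monday, Feb 27, 2023, which is the last day of the grace period.
Adding 25 calendar days to Feb 27, 2023 gives Mar 24, 2023, which is the date acceleration becomes effective.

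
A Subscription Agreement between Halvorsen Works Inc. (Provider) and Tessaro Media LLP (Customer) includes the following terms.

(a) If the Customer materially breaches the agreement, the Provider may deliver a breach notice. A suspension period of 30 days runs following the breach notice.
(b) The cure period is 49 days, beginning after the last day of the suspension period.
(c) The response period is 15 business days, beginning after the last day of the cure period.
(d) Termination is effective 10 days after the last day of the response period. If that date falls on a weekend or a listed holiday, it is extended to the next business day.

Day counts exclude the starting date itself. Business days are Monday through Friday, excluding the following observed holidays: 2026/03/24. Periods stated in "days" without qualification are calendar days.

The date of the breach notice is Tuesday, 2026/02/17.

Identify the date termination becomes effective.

The last day of the suspension period: 2026/02/17 + 30 days = 2026/03/19.
Adding 49 calendar days to 2026/03/19 gives 2026/05/07, which is the last day of the cure period.
The last day of the response period: 15 business days after Thursday, 2026/05/07, skipping weekends — May 8, May 11, May 12, May 13, …, May 26, May 27, May 28 — lands on Thursday, 2026/05/28.
The date termination becomes effective: 2026/05/28 + 10 days = 2026/06/07. That falls on a Sunday, so it rolls to the next business day, Monday, 2026/06/08.

2026/06/08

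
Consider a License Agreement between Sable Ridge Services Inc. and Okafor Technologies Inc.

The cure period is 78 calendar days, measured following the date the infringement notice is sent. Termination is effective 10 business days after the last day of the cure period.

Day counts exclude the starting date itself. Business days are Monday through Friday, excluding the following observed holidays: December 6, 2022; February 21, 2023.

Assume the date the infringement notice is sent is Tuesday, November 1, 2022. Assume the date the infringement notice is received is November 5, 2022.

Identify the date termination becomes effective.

The last day of the cure period: 78 calendar days after November 1, 2022 is January 18, 2023.
The date termination becomes effective: counting 10 business days from Wednesday, January 18, 2023 (Jan 19, Jan 20, Jan 23, Jan 24, Jan 25, Jan 26, Jan 27, Jan 30, Jan 31, Feb 1, skipping weekends) reaches Wednesday, February 1, 2023.

February 1, 2023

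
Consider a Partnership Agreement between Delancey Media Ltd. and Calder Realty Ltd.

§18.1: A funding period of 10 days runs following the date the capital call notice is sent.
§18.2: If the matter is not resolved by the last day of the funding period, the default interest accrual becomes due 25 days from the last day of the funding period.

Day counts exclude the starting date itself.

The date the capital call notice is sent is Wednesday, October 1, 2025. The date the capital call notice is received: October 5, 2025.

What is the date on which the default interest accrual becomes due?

The last day of the funding period: October 1, 2025 + 10 days = October 11, 2025.
The date on which the default interest accrual becomes due: October 11, 2025 + 25 days = November 5, 2025.

November 5, 2025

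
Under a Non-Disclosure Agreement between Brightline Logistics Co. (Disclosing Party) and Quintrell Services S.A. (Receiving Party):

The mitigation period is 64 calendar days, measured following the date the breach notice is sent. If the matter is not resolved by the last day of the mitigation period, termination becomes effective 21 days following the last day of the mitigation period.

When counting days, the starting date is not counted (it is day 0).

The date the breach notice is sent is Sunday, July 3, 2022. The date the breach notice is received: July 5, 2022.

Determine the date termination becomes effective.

September 26, 2022

The last day of the mitigation period: July 3, 2022 + 64 days = September 5, 2022.
Adding 21 calendar days to September 5, 2022 gives September 26, 2022, which is the date termination becomes effective.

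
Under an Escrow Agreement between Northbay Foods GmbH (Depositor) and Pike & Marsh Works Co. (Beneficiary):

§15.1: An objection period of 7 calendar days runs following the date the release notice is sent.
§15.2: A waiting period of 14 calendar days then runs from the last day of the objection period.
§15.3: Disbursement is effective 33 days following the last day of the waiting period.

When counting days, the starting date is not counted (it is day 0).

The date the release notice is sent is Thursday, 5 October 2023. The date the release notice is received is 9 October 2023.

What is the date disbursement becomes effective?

28 November 2023

The last day of the objection period: 5 October 2023 + 7 days = 12 October 2023.
The last day of the waiting period: 12 October 2023 + 14 days = 26 October 2023.
The date disbursement becomes effective: 33 calendar days after 26 October 2023 is 28 November 2023.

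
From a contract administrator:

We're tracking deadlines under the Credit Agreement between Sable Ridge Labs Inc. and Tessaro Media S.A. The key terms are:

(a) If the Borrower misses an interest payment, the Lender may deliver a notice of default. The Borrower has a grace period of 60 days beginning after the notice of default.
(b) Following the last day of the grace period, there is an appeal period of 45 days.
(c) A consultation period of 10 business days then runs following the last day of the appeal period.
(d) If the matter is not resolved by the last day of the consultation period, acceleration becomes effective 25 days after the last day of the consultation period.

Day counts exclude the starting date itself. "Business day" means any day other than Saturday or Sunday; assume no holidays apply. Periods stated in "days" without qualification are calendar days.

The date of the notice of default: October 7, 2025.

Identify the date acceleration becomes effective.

February 28, 2026

Adding 60 calendar days to October 7, 2025 gives December 6, 2025, which is the last day of the grace period.
The last day of the appeal period: December 6, 2025 + 45 days = January 20, 2026.
The last day of the consultation period: 10 business days after Tuesday, January 20, 2026, skipping weekends — Jan 21, Jan 22, Jan 23, Jan 26, Jan 27, Jan 28, Jan 29, Jan 30, Feb 2, Feb 3 — lands on Tuesday, February 3, 2026.
Adding 25 calendar days to February 3, 2026 gives February 28, 2026, which is the date acceleration becomes effective.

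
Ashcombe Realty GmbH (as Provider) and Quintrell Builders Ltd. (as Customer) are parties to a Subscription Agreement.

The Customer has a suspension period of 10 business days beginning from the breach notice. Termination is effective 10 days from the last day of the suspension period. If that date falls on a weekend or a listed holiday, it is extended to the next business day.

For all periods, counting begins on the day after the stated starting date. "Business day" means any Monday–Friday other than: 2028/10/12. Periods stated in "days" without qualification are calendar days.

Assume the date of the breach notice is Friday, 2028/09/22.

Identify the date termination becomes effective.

2028/10/16

The last day of the suspension period: counting 10 business days from Friday, 2028/09/22 (Sep 25, Sep 26, Sep 27, Sep 28, Sep 29, Oct 2, Oct 3, Oct 4, Oct 5, Oct 6, skipping weekends) reaches Friday, 2028/10/06.
The date termination becomes effective: 10 calendar days after 2028/10/06 is 2028/10/16. 2028/10/16 is a Monday and is not a listed holiday, so no roll-forward applies.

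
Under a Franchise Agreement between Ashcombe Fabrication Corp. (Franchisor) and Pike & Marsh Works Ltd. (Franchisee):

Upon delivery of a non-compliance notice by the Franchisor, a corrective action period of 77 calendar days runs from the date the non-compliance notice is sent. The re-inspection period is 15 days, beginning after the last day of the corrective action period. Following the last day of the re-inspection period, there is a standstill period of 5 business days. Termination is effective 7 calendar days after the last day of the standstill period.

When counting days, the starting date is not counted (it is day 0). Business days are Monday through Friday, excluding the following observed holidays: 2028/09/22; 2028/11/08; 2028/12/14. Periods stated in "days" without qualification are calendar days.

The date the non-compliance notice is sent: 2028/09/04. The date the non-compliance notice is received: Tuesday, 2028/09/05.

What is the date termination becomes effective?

Adding 77 calendar days to 2028/09/04 gives 2028/11/20, which is the last day of the corrective action period.
Adding 15 calendar days to 2028/11/20 gives 2028/12/05, which is the last day of the re-inspection period.
The last day of the standstill period: counting 5 business days from Tuesday, 2028/12/05 (Dec 6, Dec 7, Dec 8, Dec 11, Dec 12, skipping weekends) reaches Tuesday, 2028/12/12.
The date termination becomes effective: 2028/12/12 + 7 days = 2028/12/19.

2028/12/19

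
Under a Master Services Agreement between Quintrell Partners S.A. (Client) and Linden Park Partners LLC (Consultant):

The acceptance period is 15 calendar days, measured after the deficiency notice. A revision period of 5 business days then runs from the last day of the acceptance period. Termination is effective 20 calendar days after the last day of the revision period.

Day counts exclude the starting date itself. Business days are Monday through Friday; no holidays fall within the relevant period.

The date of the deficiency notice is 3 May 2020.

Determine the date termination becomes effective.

14 June 2020

Adding 15 calendar days to 3 May 2020 gives 18 May 2020, which is the last day of the acceptance period.
The last day of the revision period: 5 business days after Monday, 18 May 2020, skipping weekends — May 19, May 20, May 21, May 22, May 25 — lands on Monday, 25 May 2020.
The date termination becomes effective: 25 May 2020 + 20 days = 14 June 2020.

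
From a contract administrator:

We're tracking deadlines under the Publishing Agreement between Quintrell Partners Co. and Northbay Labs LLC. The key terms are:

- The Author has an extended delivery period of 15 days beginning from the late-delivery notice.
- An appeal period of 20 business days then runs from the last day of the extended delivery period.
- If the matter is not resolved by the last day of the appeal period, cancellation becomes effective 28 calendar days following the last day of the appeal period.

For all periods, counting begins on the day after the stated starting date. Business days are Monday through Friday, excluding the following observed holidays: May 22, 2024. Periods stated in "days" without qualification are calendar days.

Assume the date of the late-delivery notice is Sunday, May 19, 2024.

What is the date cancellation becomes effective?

Jul 29, 2024

Adding 15 calendar days to May 19, 2024 gives Jun 3, 2024, which is the last day of the extended delivery period.
The last day of the appeal period: 20 business days after Monday, Jun 3, 2024, skipping weekends — Jun 4, Jun 5, Jun 6, Jun 7, …, Jun 27, Jun 28, Jul 1 — lands on Monday, Jul 1, 2024.
The date cancellation becomes effective: 28 calendar days after Jul 1, 2024 is Jul 29, 2024.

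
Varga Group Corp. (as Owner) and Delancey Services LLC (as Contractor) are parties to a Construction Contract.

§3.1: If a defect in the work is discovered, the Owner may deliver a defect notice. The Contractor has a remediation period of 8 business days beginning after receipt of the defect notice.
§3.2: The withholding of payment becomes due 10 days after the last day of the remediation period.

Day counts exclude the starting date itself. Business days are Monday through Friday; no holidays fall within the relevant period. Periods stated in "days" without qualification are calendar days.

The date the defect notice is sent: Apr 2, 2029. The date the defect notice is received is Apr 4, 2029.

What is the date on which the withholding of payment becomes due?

Apr 26, 2029

The last day of the remediation period: counting 8 business days from Wednesday, Apr 4, 2029 (Apr 5, Apr 6, Apr 9, Apr 10, Apr 11, Apr 12, Apr 13, Apr 16, skipping weekends) reaches Monday, Apr 16, 2029.
The date on which the withholding of payment becomes due: 10 calendar days after Apr 16, 2029 is Apr 26, 2029.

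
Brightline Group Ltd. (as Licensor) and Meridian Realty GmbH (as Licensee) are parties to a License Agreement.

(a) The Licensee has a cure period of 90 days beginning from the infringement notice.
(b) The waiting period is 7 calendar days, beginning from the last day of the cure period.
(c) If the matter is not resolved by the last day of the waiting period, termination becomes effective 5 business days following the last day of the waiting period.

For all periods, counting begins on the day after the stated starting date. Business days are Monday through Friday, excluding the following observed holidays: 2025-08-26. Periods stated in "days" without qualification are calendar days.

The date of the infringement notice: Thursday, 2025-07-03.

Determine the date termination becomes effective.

The last day of the cure period: 2025-07-03 + 90 days = 2025-10-01.
Adding 7 calendar days to 2025-10-01 gives 2025-10-08, which is the last day of the waiting period.
The date termination becomes effective: 5 business days after Wednesday, 2025-10-08, skipping weekends — Oct 9, Oct 10, Oct 13, Oct 14, Oct 15 — lands on Wednesday, 2025-10-15.

2025-10-15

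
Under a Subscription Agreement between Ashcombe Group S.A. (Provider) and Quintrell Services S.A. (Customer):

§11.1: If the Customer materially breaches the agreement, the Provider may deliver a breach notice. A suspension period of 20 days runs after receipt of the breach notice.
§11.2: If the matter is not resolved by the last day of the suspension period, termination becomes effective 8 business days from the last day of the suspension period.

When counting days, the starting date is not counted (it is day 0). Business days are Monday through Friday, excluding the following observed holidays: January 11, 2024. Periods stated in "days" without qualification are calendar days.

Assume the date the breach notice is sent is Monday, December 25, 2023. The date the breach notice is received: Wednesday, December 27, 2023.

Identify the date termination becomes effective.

Adding 20 calendar days to December 27, 2023 gives January 16, 2024, which is the last day of the suspension period.
From Tuesday, January 16, 2024, 8 business days (Jan 17, Jan 18, Jan 19, Jan 22, Jan 23, Jan 24, Jan 25, Jan 26, skipping weekends) brings us to Friday, January 26, 2024, which is the date termination becomes effective.

January 26, 2024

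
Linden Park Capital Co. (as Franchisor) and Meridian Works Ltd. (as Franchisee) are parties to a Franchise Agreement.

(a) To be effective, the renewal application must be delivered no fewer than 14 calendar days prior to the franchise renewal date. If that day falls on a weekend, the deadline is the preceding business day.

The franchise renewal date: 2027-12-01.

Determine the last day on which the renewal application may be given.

2027-11-17

2027-12-01 minus 14 days is 2027-11-17. That is a Wednesday, so no adjustment is needed.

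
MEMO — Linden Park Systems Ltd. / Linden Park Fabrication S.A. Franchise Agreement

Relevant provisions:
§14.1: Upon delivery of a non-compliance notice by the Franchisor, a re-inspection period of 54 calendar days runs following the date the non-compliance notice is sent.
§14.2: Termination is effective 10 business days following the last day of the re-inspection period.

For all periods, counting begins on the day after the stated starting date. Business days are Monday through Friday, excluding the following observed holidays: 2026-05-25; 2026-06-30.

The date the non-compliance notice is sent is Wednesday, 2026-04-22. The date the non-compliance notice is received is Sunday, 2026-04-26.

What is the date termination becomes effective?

2026-06-29

The last day of the re-inspection period: 54 calendar days after 2026-04-22 is 2026-06-15.
From Monday, 2026-06-15, 10 business days (Jun 16, Jun 17, Jun 18, Jun 19, Jun 22, Jun 23, Jun 24, Jun 25, Jun 26, Jun 29, skipping weekends) brings us to Monday, 2026-06-29, which is the date termination becomes effective.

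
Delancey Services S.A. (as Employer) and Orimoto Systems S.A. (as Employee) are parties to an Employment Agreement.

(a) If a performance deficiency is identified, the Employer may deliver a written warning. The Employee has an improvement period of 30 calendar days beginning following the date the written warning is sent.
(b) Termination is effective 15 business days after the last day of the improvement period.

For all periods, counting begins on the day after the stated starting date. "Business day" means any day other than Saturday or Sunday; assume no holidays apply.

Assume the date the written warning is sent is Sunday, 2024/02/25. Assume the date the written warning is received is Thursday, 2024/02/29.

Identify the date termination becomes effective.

The last day of the improvement period: 2024/02/25 + 30 days = 2024/03/26.
The date termination becomes effective: counting 15 business days from Tuesday, 2024/03/26 (Mar 27, Mar 28, Mar 29, Apr 1, …, Apr 12, Apr 15, Apr 16, skipping weekends) reaches Tuesday, 2024/04/16.

2024/04/16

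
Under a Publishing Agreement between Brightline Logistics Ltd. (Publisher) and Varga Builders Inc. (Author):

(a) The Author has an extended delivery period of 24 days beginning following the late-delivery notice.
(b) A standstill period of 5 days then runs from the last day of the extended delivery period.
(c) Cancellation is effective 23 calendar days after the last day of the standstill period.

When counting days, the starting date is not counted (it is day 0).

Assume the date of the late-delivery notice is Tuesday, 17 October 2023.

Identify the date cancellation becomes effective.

The last day of the extended delivery period: 24 calendar days after 17 October 2023 is 10 November 2023.
Adding 5 calendar days to 10 November 2023 gives 15 November 2023, which is the last day of the standstill period.
The date cancellation becomes effective: 15 November 2023 + 23 days = 8 December 2023.

8 December 2023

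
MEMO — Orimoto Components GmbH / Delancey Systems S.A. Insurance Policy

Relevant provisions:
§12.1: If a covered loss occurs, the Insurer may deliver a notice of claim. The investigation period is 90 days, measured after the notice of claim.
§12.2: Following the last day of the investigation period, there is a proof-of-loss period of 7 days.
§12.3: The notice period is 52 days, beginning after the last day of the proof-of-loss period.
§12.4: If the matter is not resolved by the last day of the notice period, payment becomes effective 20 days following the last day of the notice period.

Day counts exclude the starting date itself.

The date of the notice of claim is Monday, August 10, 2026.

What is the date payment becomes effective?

Adding 90 calendar days to August 10, 2026 gives November 8, 2026, which is the last day of the investigation period.
The last day of the proof-of-loss period: 7 calendar days after November 8, 2026 is November 15, 2026.
Adding 52 calendar days to November 15, 2026 gives January 6, 2027, which is the last day of the notice period.
Adding 20 calendar days to January 6, 2027 gives January 26, 2027, which is the date payment becomes effective.

January 26, 2027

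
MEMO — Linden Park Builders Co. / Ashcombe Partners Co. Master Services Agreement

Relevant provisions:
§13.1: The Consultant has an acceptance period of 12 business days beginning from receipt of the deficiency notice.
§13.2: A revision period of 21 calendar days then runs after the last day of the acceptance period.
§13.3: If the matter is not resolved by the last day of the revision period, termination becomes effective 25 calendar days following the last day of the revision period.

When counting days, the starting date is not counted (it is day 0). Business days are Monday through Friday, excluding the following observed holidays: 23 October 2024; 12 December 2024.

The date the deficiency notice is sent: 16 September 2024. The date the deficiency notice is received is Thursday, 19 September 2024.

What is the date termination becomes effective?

The last day of the acceptance period: 12 business days after Thursday, 19 September 2024, skipping weekends — Sep 20, Sep 23, Sep 24, Sep 25, …, Oct 3, Oct 4, Oct 7 — lands on Monday, 7 October 2024.
The last day of the revision period: 7 October 2024 + 21 days = 28 October 2024.
Adding 25 calendar days to 28 October 2024 gives 22 November 2024, which is the date termination becomes effective.

22 November 2024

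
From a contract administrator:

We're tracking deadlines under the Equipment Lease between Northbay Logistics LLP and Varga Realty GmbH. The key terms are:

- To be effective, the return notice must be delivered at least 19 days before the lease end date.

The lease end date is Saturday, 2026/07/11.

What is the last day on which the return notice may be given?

Counting back 19 calendar days from 2026/07/11 gives 2026/06/22.

2026/06/22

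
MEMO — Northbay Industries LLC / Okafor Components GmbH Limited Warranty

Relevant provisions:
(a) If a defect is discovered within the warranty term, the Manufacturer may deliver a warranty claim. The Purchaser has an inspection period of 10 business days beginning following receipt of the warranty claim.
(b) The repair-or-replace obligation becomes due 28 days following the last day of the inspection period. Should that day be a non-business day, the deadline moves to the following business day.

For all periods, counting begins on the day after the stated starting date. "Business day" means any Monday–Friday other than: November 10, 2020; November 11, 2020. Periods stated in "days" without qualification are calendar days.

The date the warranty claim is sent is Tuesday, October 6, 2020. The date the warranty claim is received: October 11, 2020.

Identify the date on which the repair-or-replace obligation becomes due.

November 20, 2020

From Sunday, October 11, 2020, 10 business days (Oct 12, Oct 13, Oct 14, Oct 15, Oct 16, Oct 19, Oct 20, Oct 21, Oct 22, Oct 23, skipping weekends) brings us to Friday, October 23, 2020, which is the last day of the inspection period.
The date on which the repair-or-replace obligation becomes due: October 23, 2020 + 28 days = November 20, 2020. November 20, 2020 is a Friday and is not a listed holiday, so no roll-forward applies.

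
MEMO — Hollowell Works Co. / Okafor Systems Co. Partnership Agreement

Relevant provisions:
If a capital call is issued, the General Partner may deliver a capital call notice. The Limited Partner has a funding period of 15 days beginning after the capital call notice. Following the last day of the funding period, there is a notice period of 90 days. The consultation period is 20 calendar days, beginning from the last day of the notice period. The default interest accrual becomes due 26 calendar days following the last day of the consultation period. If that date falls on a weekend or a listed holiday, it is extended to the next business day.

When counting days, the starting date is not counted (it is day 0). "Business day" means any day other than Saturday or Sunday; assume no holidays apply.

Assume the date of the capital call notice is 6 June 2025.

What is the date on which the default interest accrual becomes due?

The last day of the funding period: 15 calendar days after 6 June 2025 is 21 June 2025.
Adding 90 calendar days to 21 June 2025 gives 19 September 2025, which is the last day of the notice period.
The last day of the consultation period: 19 September 2025 + 20 days = 9 October 2025.
Adding 26 calendar days to 9 October 2025 gives 4 November 2025, which is the date on which the default interest accrual becomes due. 4 November 2025 is a Tuesday, so no roll-forward applies.

4 November 2025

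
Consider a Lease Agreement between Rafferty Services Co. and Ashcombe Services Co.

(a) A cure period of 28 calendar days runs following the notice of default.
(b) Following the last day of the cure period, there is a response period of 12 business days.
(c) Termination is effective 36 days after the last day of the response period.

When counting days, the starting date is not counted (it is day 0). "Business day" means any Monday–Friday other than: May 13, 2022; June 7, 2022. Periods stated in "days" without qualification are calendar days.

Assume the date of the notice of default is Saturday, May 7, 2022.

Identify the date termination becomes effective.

The last day of the cure period: May 7, 2022 + 28 days = June 4, 2022.
The last day of the response period: counting 12 business days from Saturday, June 4, 2022 (Jun 6, Jun 8, Jun 9, Jun 10, …, Jun 20, Jun 21, Jun 22, skipping weekends and the listed holiday on Jun 7) reaches Wednesday, June 22, 2022.
The date termination becomes effective: 36 calendar days after June 22, 2022 is July 28, 2022.

July 28, 2022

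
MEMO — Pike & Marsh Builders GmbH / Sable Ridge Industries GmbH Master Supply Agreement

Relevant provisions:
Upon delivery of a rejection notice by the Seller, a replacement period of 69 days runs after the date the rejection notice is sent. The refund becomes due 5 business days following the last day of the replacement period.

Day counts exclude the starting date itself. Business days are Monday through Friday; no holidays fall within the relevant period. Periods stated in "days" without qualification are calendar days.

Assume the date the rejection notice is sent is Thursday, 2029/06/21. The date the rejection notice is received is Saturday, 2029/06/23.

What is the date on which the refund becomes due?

The last day of the replacement period: 69 calendar days after 2029/06/21 is 2029/08/29.
From Wednesday, 2029/08/29, 5 business days (Aug 30, Aug 31, Sep 3, Sep 4, Sep 5, skipping weekends) brings us to Wednesday, 2029/09/05, which is the date on which the refund becomes due.

2029/09/05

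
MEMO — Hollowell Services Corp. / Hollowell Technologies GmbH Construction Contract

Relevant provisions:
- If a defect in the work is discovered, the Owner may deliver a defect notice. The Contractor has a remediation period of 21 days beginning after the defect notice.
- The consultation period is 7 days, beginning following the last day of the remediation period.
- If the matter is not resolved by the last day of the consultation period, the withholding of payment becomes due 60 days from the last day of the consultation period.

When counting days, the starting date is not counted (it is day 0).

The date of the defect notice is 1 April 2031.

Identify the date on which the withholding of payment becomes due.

The last day of the remediation period: 21 calendar days after 1 April 2031 is 22 April 2031.
The last day of the consultation period: 22 April 2031 + 7 days = 29 April 2031.
The date on which the withholding of payment becomes due: 60 calendar days after 29 April 2031 is 28 June 2031.

28 June 2031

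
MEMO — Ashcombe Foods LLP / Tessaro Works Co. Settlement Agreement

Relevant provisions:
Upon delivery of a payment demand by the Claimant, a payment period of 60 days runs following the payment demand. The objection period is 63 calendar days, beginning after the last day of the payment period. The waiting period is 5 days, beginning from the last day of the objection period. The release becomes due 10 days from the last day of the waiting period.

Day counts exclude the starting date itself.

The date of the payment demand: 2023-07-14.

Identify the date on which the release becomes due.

The last day of the payment period: 60 calendar days after 2023-07-14 is 2023-09-12.
The last day of the objection period: 63 calendar days after 2023-09-12 is 2023-11-14.
Adding 5 calendar days to 2023-11-14 gives 2023-11-19, which is the last day of the waiting period.
The date on which the release becomes due: 10 calendar days after 2023-11-19 is 2023-11-29.

2023-11-29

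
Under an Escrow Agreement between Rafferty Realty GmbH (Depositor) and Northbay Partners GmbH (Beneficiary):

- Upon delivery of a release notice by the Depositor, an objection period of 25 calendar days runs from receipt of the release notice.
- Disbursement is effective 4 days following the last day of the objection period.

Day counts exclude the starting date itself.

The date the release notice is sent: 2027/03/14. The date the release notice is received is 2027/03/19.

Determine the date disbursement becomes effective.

The last day of the objection period: 2027/03/19 + 25 days = 2027/04/13.
Adding 4 calendar days to 2027/04/13 gives 2027/04/17, which is the date disbursement becomes effective.

2027/04/17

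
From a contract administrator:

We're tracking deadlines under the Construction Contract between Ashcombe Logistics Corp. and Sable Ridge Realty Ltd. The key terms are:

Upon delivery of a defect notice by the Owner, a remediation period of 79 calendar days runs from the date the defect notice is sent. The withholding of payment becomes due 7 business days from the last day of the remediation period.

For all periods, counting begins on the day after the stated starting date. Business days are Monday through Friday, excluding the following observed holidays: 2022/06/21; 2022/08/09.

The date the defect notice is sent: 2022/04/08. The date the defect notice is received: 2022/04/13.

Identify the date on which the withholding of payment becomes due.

Adding 79 calendar days to 2022/04/08 gives 2022/06/26, which is the last day of the remediation period.
The date on which the withholding of payment becomes due: 7 business days after Sunday, 2022/06/26, skipping weekends — Jun 27, Jun 28, Jun 29, Jun 30, Jul 1, Jul 4, Jul 5 — lands on Tuesday, 2022/07/05.

2022/07/05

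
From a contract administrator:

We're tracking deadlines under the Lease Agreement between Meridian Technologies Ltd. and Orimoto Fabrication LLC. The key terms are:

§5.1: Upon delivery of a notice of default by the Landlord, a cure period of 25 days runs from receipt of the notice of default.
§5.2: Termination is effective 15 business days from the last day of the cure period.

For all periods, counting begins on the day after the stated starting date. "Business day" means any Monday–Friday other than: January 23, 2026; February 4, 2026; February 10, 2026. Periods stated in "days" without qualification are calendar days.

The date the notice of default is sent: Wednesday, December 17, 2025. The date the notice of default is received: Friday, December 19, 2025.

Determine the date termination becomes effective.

February 5, 2026

Adding 25 calendar days to December 19, 2025 gives January 13, 2026, which is the last day of the cure period.
From Tuesday, January 13, 2026, 15 business days (Jan 14, Jan 15, Jan 16, Jan 19, …, Feb 2, Feb 3, Feb 5, skipping weekends and the listed holidays on Jan 23, Feb 4) brings us to Thursday, February 5, 2026, which is the date termination becomes effective.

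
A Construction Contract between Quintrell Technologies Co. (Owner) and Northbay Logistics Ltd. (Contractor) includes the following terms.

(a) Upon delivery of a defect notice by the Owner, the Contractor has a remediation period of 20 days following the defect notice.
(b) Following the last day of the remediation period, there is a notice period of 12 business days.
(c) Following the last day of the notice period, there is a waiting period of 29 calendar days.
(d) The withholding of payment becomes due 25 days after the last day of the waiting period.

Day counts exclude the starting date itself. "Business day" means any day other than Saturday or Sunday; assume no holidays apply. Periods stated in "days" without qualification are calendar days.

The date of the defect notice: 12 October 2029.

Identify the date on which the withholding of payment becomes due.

12 January 2030

The last day of the remediation period: 20 calendar days after 12 October 2029 is 1 November 2029.
The last day of the notice period: counting 12 business days from Thursday, 1 November 2029 (Nov 2, Nov 5, Nov 6, Nov 7, …, Nov 15, Nov 16, Nov 19, skipping weekends) reaches Monday, 19 November 2029.
The last day of the waiting period: 19 November 2029 + 29 days = 18 December 2029.
The date on which the withholding of payment becomes due: 18 December 2029 + 25 days = 12 January 2030.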